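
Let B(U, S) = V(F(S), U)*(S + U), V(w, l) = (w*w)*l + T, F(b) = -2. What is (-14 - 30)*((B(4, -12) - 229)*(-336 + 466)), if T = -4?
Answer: 1859000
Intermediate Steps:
V(w, l) = -4 + l*w² (V(w, l) = (w*w)*l - 4 = w²*l - 4 = l*w² - 4 = -4 + l*w²)
B(U, S) = (-4 + 4*U)*(S + U) (B(U, S) = (-4 + U*(-2)²)*(S + U) = (-4 + U*4)*(S + U) = (-4 + 4*U)*(S + U))
(-14 - 30)*((B(4, -12) - 229)*(-336 + 466)) = (-14 - 30)*((4*(-1 + 4)*(-12 + 4) - 229)*(-336 + 466)) = -44*(4*3*(-8) - 229)*130 = -44*(-96 - 229)*130 = -(-14300)*130 = -44*(-42250) = 1859000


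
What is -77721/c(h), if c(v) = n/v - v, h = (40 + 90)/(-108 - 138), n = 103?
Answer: 621379395/1554062 ≈ 399.84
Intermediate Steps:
h = -65/123 (h = 130/(-246) = 130*(-1/246) = -65/123 ≈ -0.52846)
c(v) = -v + 103/v (c(v) = 103/v - v = -v + 103/v)
-77721/c(h) = -77721/(-1*(-65/123) + 103/(-65/123)) = -77721/(65/123 + 103*(-123/65)) = -77721/(65/123 - 12669/65) = -77721/(-1554062/7995) = -77721*(-7995/1554062) = 621379395/1554062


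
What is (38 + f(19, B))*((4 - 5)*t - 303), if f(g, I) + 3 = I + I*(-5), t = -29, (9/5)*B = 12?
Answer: -6850/3 ≈ -2283.3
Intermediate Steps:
B = 20/3 (B = (5/9)*12 = 20/3 ≈ 6.6667)
f(g, I) = -3 - 4*I (f(g, I) = -3 + (I + I*(-5)) = -3 + (I - 5*I) = -3 - 4*I)
(38 + f(19, B))*((4 - 5)*t - 303) = (38 + (-3 - 4*20/3))*((4 - 5)*(-29) - 303) = (38 + (-3 - 80/3))*(-1*(-29) - 303) = (38 - 89/3)*(29 - 303) = (25/3)*(-274) = -6850/3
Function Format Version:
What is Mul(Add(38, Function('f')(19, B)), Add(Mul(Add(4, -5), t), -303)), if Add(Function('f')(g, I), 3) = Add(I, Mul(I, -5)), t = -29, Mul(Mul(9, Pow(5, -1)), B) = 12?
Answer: Rational(-6850, 3) ≈ -2283.3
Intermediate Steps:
B = Rational(20, 3) (B = Mul(Rational(5, 9), 12) = Rational(20, 3) ≈ 6.6667)
Function('f')(g, I) = Add(-3, Mul(-4, I)) (Function('f')(g, I) = Add(-3, Add(I, Mul(I, -5))) = Add(-3, Add(I, Mul(-5, I))) = Add(-3, Mul(-4, I)))
Mul(Add(38, Function('f')(19, B)), Add(Mul(Add(4, -5), t), -303)) = Mul(Add(38, Add(-3, Mul(-4, Rational(20, 3)))), Add(Mul(Add(4, -5), -29), -303)) = Mul(Add(38, Add(-3, Rational(-80, 3))), Add(Mul(-1, -29), -303)) = Mul(Add(38, Rational(-89, 3)), Add(29, -303)) = Mul(Rational(25, 3), -274) = Rational(-6850, 3)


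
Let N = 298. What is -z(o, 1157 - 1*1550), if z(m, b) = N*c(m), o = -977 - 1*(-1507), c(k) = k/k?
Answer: -298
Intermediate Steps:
c(k) = 1
o = 530 (o = -977 + 1507 = 530)
z(m, b) = 298 (z(m, b) = 298*1 = 298)
-z(o, 1157 - 1*1550) = -1*298 = -298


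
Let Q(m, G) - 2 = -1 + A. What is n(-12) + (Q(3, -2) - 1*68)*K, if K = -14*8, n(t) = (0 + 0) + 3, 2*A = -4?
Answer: 7731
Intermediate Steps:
A = -2 (A = (½)*(-4) = -2)
Q(m, G) = -1 (Q(m, G) = 2 + (-1 - 2) = 2 - 3 = -1)
n(t) = 3 (n(t) = 0 + 3 = 3)
K = -112
n(-12) + (Q(3, -2) - 1*68)*K = 3 + (-1 - 1*68)*(-112) = 3 + (-1 - 68)*(-112) = 3 - 69*(-112) = 3 + 7728 = 7731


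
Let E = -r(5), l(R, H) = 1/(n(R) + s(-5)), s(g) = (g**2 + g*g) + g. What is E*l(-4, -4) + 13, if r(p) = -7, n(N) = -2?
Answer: 566/43 ≈ 13.163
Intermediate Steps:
s(g) = g + 2*g**2 (s(g) = (g**2 + g**2) + g = 2*g**2 + g = g + 2*g**2)
l(R, H) = 1/43 (l(R, H) = 1/(-2 - 5*(1 + 2*(-5))) = 1/(-2 - 5*(1 - 10)) = 1/(-2 - 5*(-9)) = 1/(-2 + 45) = 1/43)
E = 7 (E = -1*(-7) = 7)
E*l(-4, -4) + 13 = 7*(1/43) + 13 = 7/43 + 13 = 566/43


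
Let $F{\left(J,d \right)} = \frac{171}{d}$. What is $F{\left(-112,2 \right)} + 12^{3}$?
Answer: $\frac{3627}{2} \approx 1813.5$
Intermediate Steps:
$F{\left(-112,2 \right)} + 12^{3} = \frac{171}{2} + 12^{3} = 171 \cdot \frac{1}{2} + 1728 = \frac{171}{2} + 1728 = \frac{3627}{2}$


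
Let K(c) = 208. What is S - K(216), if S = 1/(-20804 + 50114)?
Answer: -6096479/29310 ≈ -208.00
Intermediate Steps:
S = 1/29310 ≈ 3.4118e-5
S - K(216) = 1/29310 - 1*208 = 1/29310 - 208 = -6096479/29310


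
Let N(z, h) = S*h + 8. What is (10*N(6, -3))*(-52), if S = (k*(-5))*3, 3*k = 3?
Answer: -27560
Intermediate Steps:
k = 1 (k = (1/3)*3 = 1)
S = -15 (S = (1*(-5))*3 = -5*3 = -15)
N(z, h) = 8 - 15*h (N(z, h) = -15*h + 8 = 8 - 15*h)
(10*N(6, -3))*(-52) = (10*(8 - 15*(-3)))*(-52) = (10*(8 + 45))*(-52) = (10*53)*(-52) = 530*(-52) = -27560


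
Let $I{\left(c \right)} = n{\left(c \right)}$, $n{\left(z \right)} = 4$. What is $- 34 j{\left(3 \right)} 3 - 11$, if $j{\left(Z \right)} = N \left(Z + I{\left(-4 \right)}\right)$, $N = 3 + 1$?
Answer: $-2867$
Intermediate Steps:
$I{\left(c \right)} = 4$
$N = 4$
$j{\left(Z \right)} = 16 + 4 Z$ ($j{\left(Z \right)} = 4 \left(Z + 4\right) = 4 \left(4 + Z\right) = 16 + 4 Z$)
$- 34 j{\left(3 \right)} 3 - 11 = - 34 \left(16 + 4 \cdot 3\right) 3 - 11 = - 34 \left(16 + 12\right) 3 - 11 = - 34 \cdot 28 \cdot 3 - 11 = \left(-34\right) 84 - 11 = -2856 - 11 = -2867$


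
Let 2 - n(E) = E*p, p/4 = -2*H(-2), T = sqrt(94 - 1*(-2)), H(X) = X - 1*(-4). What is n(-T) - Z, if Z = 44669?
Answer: -44667 - 64*sqrt(6) ≈ -44824.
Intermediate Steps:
H(X) = 4 + X (H(X) = X + 4 = 4 + X)
T = 4*sqrt(6) (T = sqrt(94 + 2) = sqrt(96) = 4*sqrt(6) ≈ 9.7980)
p = -16 (p = 4*(-2*(4 - 2)) = 4*(-2*2) = 4*(-4) = -16)
n(E) = 2 + 16*E (n(E) = 2 - E*(-16) = 2 - (-16)*E = 2 + 16*E)
n(-T) - Z = (2 + 16*(-4*sqrt(6))) - 1*44669 = (2 + 16*(-4*sqrt(6))) - 44669 = (2 - 64*sqrt(6)) - 44669 = -44667 - 64*sqrt(6)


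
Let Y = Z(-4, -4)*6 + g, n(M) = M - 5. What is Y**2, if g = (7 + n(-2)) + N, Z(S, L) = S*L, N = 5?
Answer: 10201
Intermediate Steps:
Z(S, L) = L*S
n(M) = -5 + M
g = 5 (g = (7 + (-5 - 2)) + 5 = (7 - 7) + 5 = 0 + 5 = 5)
Y = 101 (Y = -4*(-4)*6 + 5 = 16*6 + 5 = 96 + 5 = 101)
Y**2 = 101**2 = 10201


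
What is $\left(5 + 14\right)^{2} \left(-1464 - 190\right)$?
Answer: $-597094$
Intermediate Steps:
$\left(5 + 14\right)^{2} \left(-1464 - 190\right) = 19^{2} \left(-1654\right) = 361 \left(-1654\right) = -597094$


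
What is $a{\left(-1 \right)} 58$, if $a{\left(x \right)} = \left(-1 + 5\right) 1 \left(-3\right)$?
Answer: $-696$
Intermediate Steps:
$a{\left(x \right)} = -12$ ($a{\left(x \right)} = 4 \left(-3\right) = -12$)
$a{\left(-1 \right)} 58 = \left(-12\right) 58 = -696$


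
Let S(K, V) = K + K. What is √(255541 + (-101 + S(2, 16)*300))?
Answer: 8*√4010 ≈ 506.60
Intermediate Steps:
S(K, V) = 2*K
√(255541 + (-101 + S(2, 16)*300)) = √(255541 + (-101 + (2*2)*300)) = √(255541 + (-101 + 4*300)) = √(255541 + (-101 + 1200)) = √(255541 + 1099) = √256640 = 8*√4010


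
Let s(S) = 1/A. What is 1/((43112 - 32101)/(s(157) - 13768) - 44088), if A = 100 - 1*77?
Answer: -316663/13961291597 ≈ -2.2681e-5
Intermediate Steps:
A = 23 (A = 100 - 77 = 23)
s(S) = 1/23
1/((43112 - 32101)/(s(157) - 13768) - 44088) = 1/((43112 - 32101)/(1/23 - 13768) - 44088) = 1/(11011/(-316663/23) - 44088) = 1/(11011*(-23/316663) - 44088) = 1/(-253253/316663 - 44088) = 1/(-13961291597/316663) = -316663/13961291597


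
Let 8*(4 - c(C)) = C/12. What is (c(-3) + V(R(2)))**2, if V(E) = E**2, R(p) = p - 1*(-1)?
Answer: 173889/1024 ≈ 169.81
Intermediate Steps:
R(p) = 1 + p (R(p) = p + 1 = 1 + p)
c(C) = 4 - C/96 (c(C) = 4 - C/(8*12) = 4 - C/96)
(c(-3) + V(R(2)))**2 = ((4 - 1/96*(-3)) + (1 + 2)**2)**2 = ((4 + 1/32) + 3**2)**2 = (129/32 + 9)**2 = (417/32)**2 = 173889/1024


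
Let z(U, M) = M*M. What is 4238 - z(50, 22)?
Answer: 3754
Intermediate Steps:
z(U, M) = M²
4238 - z(50, 22) = 4238 - 1*22² = 4238 - 1*484 = 4238 - 484 = 3754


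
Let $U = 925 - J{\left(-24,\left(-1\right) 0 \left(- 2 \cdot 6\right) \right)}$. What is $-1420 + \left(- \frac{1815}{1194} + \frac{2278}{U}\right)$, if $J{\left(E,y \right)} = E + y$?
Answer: $- \frac{536004341}{377702} \approx -1419.1$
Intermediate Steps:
$U = 949$ ($U = 925 - \left(-24 + \left(-1\right) 0 \left(- 2 \cdot 6\right)\right) = 925 - \left(-24 + 0 \left(\left(-1\right) 12\right)\right) = 925 - \left(-24 + 0 \left(-12\right)\right) = 925 - \left(-24 + 0\right) = 925 - -24 = 925 + 24 = 949$)
$-1420 + \left(- \frac{1815}{1194} + \frac{2278}{U}\right) = -1420 + \left(- \frac{1815}{1194} + \frac{2278}{949}\right) = -1420 + \left(\left(-1815\right) \frac{1}{1194} + 2278 \cdot \frac{1}{949}\right) = -1420 + \left(- \frac{605}{398} + \frac{2278}{949}\right) = -1420 + \frac{332499}{377702} = - \frac{536004341}{377702}$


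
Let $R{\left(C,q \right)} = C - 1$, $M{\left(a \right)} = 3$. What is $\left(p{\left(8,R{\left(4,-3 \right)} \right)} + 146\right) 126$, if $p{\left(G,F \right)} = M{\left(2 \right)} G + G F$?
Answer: $24444$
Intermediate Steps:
$R{\left(C,q \right)} = -1 + C$ ($R{\left(C,q \right)} = C - 1 = -1 + C$)
$p{\left(G,F \right)} = 3 G + F G$ ($p{\left(G,F \right)} = 3 G + G F = 3 G + F G$)
$\left(p{\left(8,R{\left(4,-3 \right)} \right)} + 146\right) 126 = \left(8 \left(3 + \left(-1 + 4\right)\right) + 146\right) 126 = \left(8 \left(3 + 3\right) + 146\right) 126 = \left(8 \cdot 6 + 146\right) 126 = \left(48 + 146\right) 126 = 194 \cdot 126 = 24444$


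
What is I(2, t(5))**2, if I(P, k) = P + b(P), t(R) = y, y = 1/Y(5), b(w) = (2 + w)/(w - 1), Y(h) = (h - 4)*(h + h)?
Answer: 36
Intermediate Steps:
Y(h) = 2*h*(-4 + h) (Y(h) = (-4 + h)*(2*h) = 2*h*(-4 + h))
b(w) = (2 + w)/(-1 + w)
y = 1/10 (y = 1/(2*5*(-4 + 5)) = 1/(2*5*1) = 1/10 ≈ 0.10000)
t(R) = 1/10
I(P, k) = P + (2 + P)/(-1 + P)
I(2, t(5))**2 = ((2 + 2**2)/(-1 + 2))**2 = ((2 + 4)/1)**2 = (1*6)**2 = 6**2 = 36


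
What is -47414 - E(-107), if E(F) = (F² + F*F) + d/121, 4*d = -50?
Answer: -17015479/242 ≈ -70312.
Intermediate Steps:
d = -25/2 (d = (¼)*(-50) = -25/2 ≈ -12.500)
E(F) = -25/242 + 2*F² (E(F) = (F² + F*F) - 25/2/121 = (F² + F²) - 25/2*1/121 = 2*F² - 25/242 = -25/242 + 2*F²)
-47414 - E(-107) = -47414 - (-25/242 + 2*(-107)²) = -47414 - (-25/242 + 2*11449) = -47414 - (-25/242 + 22898) = -47414 - 1*5541291/242 = -47414 - 5541291/242 = -17015479/242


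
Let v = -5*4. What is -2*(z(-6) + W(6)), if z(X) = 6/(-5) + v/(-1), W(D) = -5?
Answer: -138/5 ≈ -27.600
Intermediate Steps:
v = -20
z(X) = 94/5 (z(X) = 6/(-5) - 20/(-1) = 6*(-1/5) - 20*(-1) = -6/5 + 20 = 94/5)
-2*(z(-6) + W(6)) = -2*(94/5 - 5) = -2*69/5 = -138/5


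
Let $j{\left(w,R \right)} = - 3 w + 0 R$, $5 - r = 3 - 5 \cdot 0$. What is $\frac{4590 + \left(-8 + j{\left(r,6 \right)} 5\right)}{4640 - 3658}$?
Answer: $\frac{2276}{491} \approx 4.6354$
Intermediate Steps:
$r = 2$ ($r = 5 - \left(3 - 5 \cdot 0\right) = 5 - \left(3 - 0\right) = 5 - \left(3 + 0\right) = 5 - 3 = 2$)
$j{\left(w,R \right)} = - 3 w$ ($j{\left(w,R \right)} = - 3 w + 0 = - 3 w$)
$\frac{4590 + \left(-8 + j{\left(r,6 \right)} 5\right)}{4640 - 3658} = \frac{4590 + \left(-8 + \left(-3\right) 2 \cdot 5\right)}{4640 - 3658} = \frac{4590 - 38}{982} = \left(4590 - 38\right) \frac{1}{982} = 4552 \cdot \frac{1}{982} = \frac{2276}{491}$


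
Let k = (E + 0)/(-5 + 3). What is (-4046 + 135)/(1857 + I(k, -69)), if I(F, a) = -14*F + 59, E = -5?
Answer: -3911/1881 ≈ -2.0792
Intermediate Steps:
k = 5/2 (k = (-5 + 0)/(-5 + 3) = -5/(-2) = -1/2*(-5) = 5/2 ≈ 2.5000)
I(F, a) = 59 - 14*F
(-4046 + 135)/(1857 + I(k, -69)) = (-4046 + 135)/(1857 + (59 - 14*5/2)) = -3911/(1857 + (59 - 35)) = -3911/(1857 + 24) = -3911/1881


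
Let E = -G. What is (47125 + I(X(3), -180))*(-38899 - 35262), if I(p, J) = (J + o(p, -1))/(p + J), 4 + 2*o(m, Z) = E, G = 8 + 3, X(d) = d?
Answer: -412400050875/118 ≈ -3.4949e+9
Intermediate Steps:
G = 11
E = -11 (E = -1*11 = -11)
o(m, Z) = -15/2 (o(m, Z) = -2 + (½)*(-11) = -2 - 11/2 = -15/2)
I(p, J) = (-15/2 + J)/(J + p) (I(p, J) = (J - 15/2)/(p + J) = (-15/2 + J)/(J + p))
(47125 + I(X(3), -180))*(-38899 - 35262) = (47125 + (-15/2 - 180)/(-180 + 3))*(-38899 - 35262) = (47125 - 375/2/(-177))*(-74161) = (47125 - 1/177*(-375/2))*(-74161) = (47125 + 125/118)*(-74161) = (5560875/118)*(-74161) = -412400050875/118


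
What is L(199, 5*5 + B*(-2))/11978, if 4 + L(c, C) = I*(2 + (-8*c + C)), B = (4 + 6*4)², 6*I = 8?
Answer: -6272/17967 ≈ -0.34908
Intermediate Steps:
I = 4/3 (I = (⅙)*8 = 4/3 ≈ 1.3333)
B = 784 (B = (4 + 24)² = 28² = 784)
L(c, C) = -4/3 - 32*c/3 + 4*C/3 (L(c, C) = -4 + 4*(2 + (-8*c + C))/3 = -4 + 4*(2 + (C - 8*c))/3 = -4 + 4*(2 + C - 8*c)/3 = -4 + (8/3 - 32*c/3 + 4*C/3) = -4/3 - 32*c/3 + 4*C/3)
L(199, 5*5 + B*(-2))/11978 = (-4/3 - 32/3*199 + 4*(5*5 + 784*(-2))/3)/11978 = (-4/3 - 6368/3 + 4*(25 - 1568)/3)*(1/11978) = (-4/3 - 6368/3 + (4/3)*(-1543))*(1/11978) = (-4/3 - 6368/3 - 6172/3)*(1/11978) = -12544/3*1/11978 = -6272/17967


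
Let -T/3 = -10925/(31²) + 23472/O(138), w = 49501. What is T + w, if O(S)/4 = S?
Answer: 1092054854/22103 ≈ 49408.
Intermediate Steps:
O(S) = 4*S
T = -2065749/22103 (T = -3*(-10925/(31²) + 23472/((4*138))) = -3*(-10925/961 + 23472/552) = -3*(-10925*1/961 + 23472*(1/552)) = -3*(-10925/961 + 978/23) = -3*688583/22103 = -2065749/22103 ≈ -93.460)
T + w = -2065749/22103 + 49501 = 1092054854/22103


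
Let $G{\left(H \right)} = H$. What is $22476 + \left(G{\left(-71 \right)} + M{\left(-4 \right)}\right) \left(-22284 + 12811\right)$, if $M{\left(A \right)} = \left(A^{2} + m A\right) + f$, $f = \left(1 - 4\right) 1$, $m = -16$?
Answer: $-34362$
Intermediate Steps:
$f = -3$ ($f = \left(-3\right) 1 = -3$)
$M{\left(A \right)} = -3 + A^{2} - 16 A$ ($M{\left(A \right)} = \left(A^{2} - 16 A\right) - 3 = -3 + A^{2} - 16 A$)
$22476 + \left(G{\left(-71 \right)} + M{\left(-4 \right)}\right) \left(-22284 + 12811\right) = 22476 + \left(-71 - \left(-61 - 16\right)\right) \left(-22284 + 12811\right) = 22476 + \left(-71 + \left(-3 + 16 + 64\right)\right) \left(-9473\right) = 22476 + \left(-71 + 77\right) \left(-9473\right) = 22476 + 6 \left(-9473\right) = 22476 - 56838 = -34362$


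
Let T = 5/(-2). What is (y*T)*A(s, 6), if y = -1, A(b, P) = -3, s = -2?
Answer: -15/2 ≈ -7.5000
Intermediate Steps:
T = -5/2 (T = 5*(-½) = -5/2 ≈ -2.5000)
(y*T)*A(s, 6) = -1*(-5/2)*(-3) = (5/2)*(-3) = -15/2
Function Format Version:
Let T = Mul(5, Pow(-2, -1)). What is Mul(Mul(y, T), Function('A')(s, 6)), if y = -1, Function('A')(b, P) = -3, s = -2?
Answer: Rational(-15, 2) ≈ -7.5000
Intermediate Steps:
T = Rational(-5, 2) (T = Mul(5, Rational(-1, 2)) = Rational(-5, 2) ≈ -2.5000)
Mul(Mul(y, T), Function('A')(s, 6)) = Mul(Mul(-1, Rational(-5, 2)), -3) = Mul(Rational(5, 2), -3) = Rational(-15, 2)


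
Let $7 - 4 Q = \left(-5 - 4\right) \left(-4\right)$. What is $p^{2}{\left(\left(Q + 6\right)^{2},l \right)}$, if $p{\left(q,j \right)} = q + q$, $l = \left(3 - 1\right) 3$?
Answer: $\frac{625}{64} \approx 9.7656$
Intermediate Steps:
$Q = - \frac{29}{4}$ ($Q = \frac{7}{4} - \frac{\left(-5 - 4\right) \left(-4\right)}{4} = \frac{7}{4} - \frac{\left(-9\right) \left(-4\right)}{4} = \frac{7}{4} - 9 = - \frac{29}{4} \approx -7.25$)
$l = 6$ ($l = 2 \cdot 3 = 6$)
$p{\left(q,j \right)} = 2 q$
$p^{2}{\left(\left(Q + 6\right)^{2},l \right)} = \left(2 \left(- \frac{29}{4} + 6\right)^{2}\right)^{2} = \left(2 \left(- \frac{5}{4}\right)^{2}\right)^{2} = \left(2 \cdot \frac{25}{16}\right)^{2} = \left(\frac{25}{8}\right)^{2} = \frac{625}{64}$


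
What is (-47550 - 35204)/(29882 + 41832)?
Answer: -1799/1559 ≈ -1.1539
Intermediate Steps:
(-47550 - 35204)/(29882 + 41832) = -82754/71714 = -82754*1/71714 = -1799/1559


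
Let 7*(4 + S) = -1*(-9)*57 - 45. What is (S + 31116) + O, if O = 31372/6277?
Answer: 1370187408/43939 ≈ 31184.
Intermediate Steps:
O = 31372/6277 (O = 31372*(1/6277) = 31372/6277 ≈ 4.9979)
S = 440/7 (S = -4 + (-1*(-9)*57 - 45)/7 = -4 + (9*57 - 45)/7 = -4 + (513 - 45)/7 = -4 + (1/7)*468 = -4 + 468/7 = 440/7 ≈ 62.857)
(S + 31116) + O = (440/7 + 31116) + 31372/6277 = 218252/7 + 31372/6277 = 1370187408/43939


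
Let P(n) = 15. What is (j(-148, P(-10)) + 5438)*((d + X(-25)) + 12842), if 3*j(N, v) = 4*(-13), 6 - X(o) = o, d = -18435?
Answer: -30149748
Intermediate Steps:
X(o) = 6 - o
j(N, v) = -52/3 (j(N, v) = (4*(-13))/3 = (⅓)*(-52) = -52/3)
(j(-148, P(-10)) + 5438)*((d + X(-25)) + 12842) = (-52/3 + 5438)*((-18435 + (6 - 1*(-25))) + 12842) = 16262*((-18435 + (6 + 25)) + 12842)/3 = 16262*((-18435 + 31) + 12842)/3 = 16262*(-18404 + 12842)/3 = (16262/3)*(-5562) = -30149748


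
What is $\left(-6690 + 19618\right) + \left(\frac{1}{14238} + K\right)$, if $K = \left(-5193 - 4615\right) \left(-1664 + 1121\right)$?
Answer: $\frac{76012011937}{14238} \approx 5.3387 \cdot 10^{6}$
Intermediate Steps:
$K = 5325744$ ($K = \left(-9808\right) \left(-543\right) = 5325744$)
$\left(-6690 + 19618\right) + \left(\frac{1}{14238} + K\right) = \left(-6690 + 19618\right) + \left(\frac{1}{14238} + 5325744\right) = 12928 + \left(\frac{1}{14238} + 5325744\right) = 12928 + \frac{75827943073}{14238} = \frac{76012011937}{14238}$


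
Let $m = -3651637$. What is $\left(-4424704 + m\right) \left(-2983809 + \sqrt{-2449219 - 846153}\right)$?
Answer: $24098258962869 - 16152682 i \sqrt{823843} \approx 2.4098 \cdot 10^{13} - 1.4661 \cdot 10^{10} i$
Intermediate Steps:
$\left(-4424704 + m\right) \left(-2983809 + \sqrt{-2449219 - 846153}\right) = \left(-4424704 - 3651637\right) \left(-2983809 + \sqrt{-2449219 - 846153}\right) = - 8076341 \left(-2983809 + \sqrt{-3295372}\right) = - 8076341 \left(-2983809 + 2 i \sqrt{823843}\right) = 24098258962869 - 16152682 i \sqrt{823843}$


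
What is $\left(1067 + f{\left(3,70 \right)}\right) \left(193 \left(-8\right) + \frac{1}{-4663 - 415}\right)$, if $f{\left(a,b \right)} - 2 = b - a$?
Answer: $- \frac{4453365944}{2539} \approx -1.754 \cdot 10^{6}$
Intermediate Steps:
$f{\left(a,b \right)} = 2 + b - a$ ($f{\left(a,b \right)} = 2 - \left(a - b\right) = 2 + b - a$)
$\left(1067 + f{\left(3,70 \right)}\right) \left(193 \left(-8\right) + \frac{1}{-4663 - 415}\right) = \left(1067 + \left(2 + 70 - 3\right)\right) \left(193 \left(-8\right) + \frac{1}{-4663 - 415}\right) = \left(1067 + \left(2 + 70 - 3\right)\right) \left(-1544 + \frac{1}{-5078}\right) = \left(1067 + 69\right) \left(-1544 - \frac{1}{5078}\right) = 1136 \left(- \frac{7840433}{5078}\right) = - \frac{4453365944}{2539}$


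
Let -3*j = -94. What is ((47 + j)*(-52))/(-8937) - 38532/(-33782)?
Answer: 38049934/23834979 ≈ 1.5964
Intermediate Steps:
j = 94/3 (j = -1/3*(-94) = 94/3 ≈ 31.333)
((47 + j)*(-52))/(-8937) - 38532/(-33782) = ((47 + 94/3)*(-52))/(-8937) - 38532/(-33782) = ((235/3)*(-52))*(-1/8937) - 38532*(-1/33782) = -12220/3*(-1/8937) + 1014/889 = 12220/26811 + 1014/889 = 38049934/23834979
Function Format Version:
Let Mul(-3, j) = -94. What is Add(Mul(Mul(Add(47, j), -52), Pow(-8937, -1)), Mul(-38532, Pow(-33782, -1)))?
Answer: Rational(38049934, 23834979) ≈ 1.5964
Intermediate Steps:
j = Rational(94, 3) (j = Mul(Rational(-1, 3), -94) = Rational(94, 3) ≈ 31.333)
Add(Mul(Mul(Add(47, j), -52), Pow(-8937, -1)), Mul(-38532, Pow(-33782, -1))) = Add(Mul(Mul(Add(47, Rational(94, 3)), -52), Pow(-8937, -1)), Mul(-38532, Pow(-33782, -1))) = Add(Mul(Mul(Rational(235, 3), -52), Rational(-1, 8937)), Mul(-38532, Rational(-1, 33782))) = Add(Mul(Rational(-12220, 3), Rational(-1, 8937)), Rational(1014, 889)) = Add(Rational(12220, 26811), Rational(1014, 889)) = Rational(38049934, 23834979)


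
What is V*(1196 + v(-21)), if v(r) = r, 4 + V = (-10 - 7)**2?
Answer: 334875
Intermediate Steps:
V = 285 (V = -4 + (-10 - 7)**2 = -4 + (-17)**2 = -4 + 289 = 285)
V*(1196 + v(-21)) = 285*(1196 - 21) = 285*1175 = 334875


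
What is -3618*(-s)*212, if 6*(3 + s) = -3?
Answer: -2684556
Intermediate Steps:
s = -7/2 (s = -3 + (1/6)*(-3) = -3 - 1/2 = -7/2 ≈ -3.5000)
-3618*(-s)*212 = -3618*(-1*(-7/2))*212 = -3618*7/2*212 = -134*189/2*212 = -12663*212 = -2684556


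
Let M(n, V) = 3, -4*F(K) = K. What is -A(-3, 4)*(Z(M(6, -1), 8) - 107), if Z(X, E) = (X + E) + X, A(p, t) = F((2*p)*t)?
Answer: 558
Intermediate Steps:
F(K) = -K/4
A(p, t) = -p*t/2 (A(p, t) = -2*p*t/4 = -p*t/2)
Z(X, E) = E + 2*X (Z(X, E) = (E + X) + X = E + 2*X)
-A(-3, 4)*(Z(M(6, -1), 8) - 107) = -(-½*(-3)*4)*((8 + 2*3) - 107) = -6*((8 + 6) - 107) = -6*(14 - 107) = -6*(-93) = -1*(-558) = 558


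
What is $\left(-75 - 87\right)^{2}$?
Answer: $26244$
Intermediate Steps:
$\left(-75 - 87\right)^{2} = \left(-162\right)^{2} = 26244$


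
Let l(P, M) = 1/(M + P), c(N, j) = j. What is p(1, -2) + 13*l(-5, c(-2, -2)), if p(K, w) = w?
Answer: -27/7 ≈ -3.8571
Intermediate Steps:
p(1, -2) + 13*l(-5, c(-2, -2)) = -2 + 13/(-2 - 5) = -2 + 13/(-7) = -2 + 13*(-⅐) = -2 - 13/7 = -27/7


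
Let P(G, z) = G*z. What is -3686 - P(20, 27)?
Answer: -4226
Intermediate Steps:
-3686 - P(20, 27) = -3686 - 20*27 = -3686 - 1*540 = -3686 - 540 = -4226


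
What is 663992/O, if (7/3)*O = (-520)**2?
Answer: 580993/101400 ≈ 5.7297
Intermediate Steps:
O = 811200/7 (O = (3/7)*(-520)**2 = (3/7)*270400 = 811200/7 ≈ 1.1589e+5)
663992/O = 663992/(811200/7) = 663992*(7/811200) = 580993/101400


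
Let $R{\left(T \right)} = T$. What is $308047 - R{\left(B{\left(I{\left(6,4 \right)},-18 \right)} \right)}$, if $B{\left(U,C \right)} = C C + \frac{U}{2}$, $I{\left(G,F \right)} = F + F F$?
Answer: $307713$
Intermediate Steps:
$I{\left(G,F \right)} = F + F^{2}$
$B{\left(U,C \right)} = C^{2} + \frac{U}{2}$ ($B{\left(U,C \right)} = C^{2} + U \frac{1}{2} = C^{2} + \frac{U}{2}$)
$308047 - R{\left(B{\left(I{\left(6,4 \right)},-18 \right)} \right)} = 308047 - \left(\left(-18\right)^{2} + \frac{4 \left(1 + 4\right)}{2}\right) = 308047 - \left(324 + \frac{4 \cdot 5}{2}\right) = 308047 - \left(324 + \frac{1}{2} \cdot 20\right) = 308047 - \left(324 + 10\right) = 308047 - 334 = 307713$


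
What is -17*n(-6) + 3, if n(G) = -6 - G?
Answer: 3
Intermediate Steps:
-17*n(-6) + 3 = -17*(-6 - 1*(-6)) + 3 = -17*(-6 + 6) + 3 = -17*0 + 3 = 0 + 3 = 3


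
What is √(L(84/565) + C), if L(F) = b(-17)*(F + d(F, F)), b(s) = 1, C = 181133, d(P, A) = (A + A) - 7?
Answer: √57820089730/565 ≈ 425.59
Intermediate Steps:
d(P, A) = -7 + 2*A (d(P, A) = 2*A - 7 = -7 + 2*A)
L(F) = -7 + 3*F (L(F) = 1*(F + (-7 + 2*F)) = 1*(-7 + 3*F) = -7 + 3*F)
√(L(84/565) + C) = √((-7 + 3*(84/565)) + 181133) = √((-7 + 252/565) + 181133) = √(-3703/565 + 181133) = √(102336442/565) = √57820089730/565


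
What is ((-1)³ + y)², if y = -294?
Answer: 87025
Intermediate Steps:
((-1)³ + y)² = ((-1)³ - 294)² = (-1 - 294)² = (-295)² = 87025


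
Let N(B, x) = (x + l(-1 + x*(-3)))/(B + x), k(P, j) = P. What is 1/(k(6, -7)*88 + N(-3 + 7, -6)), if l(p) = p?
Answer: 2/1045 ≈ 0.0019139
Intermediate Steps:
N(B, x) = (-1 - 2*x)/(B + x) (N(B, x) = (x + (-1 + x*(-3)))/(B + x) = (x + (-1 - 3*x))/(B + x) = (-1 - 2*x)/(B + x))
1/(k(6, -7)*88 + N(-3 + 7, -6)) = 1/(6*88 + (-1 - 2*(-6))/((-3 + 7) - 6)) = 1/(528 + (-1 + 12)/(4 - 6)) = 1/(528 + 11/(-2)) = 1/(528 - ½*11) = 1/(528 - 11/2) = 1/(1045/2) = 2/1045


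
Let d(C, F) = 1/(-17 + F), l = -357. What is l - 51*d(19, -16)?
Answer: -3910/11 ≈ -355.45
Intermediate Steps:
l - 51*d(19, -16) = -357 - 51/(-17 - 16) = -357 - 51/(-33) = -357 - 51*(-1/33) = -357 + 17/11 = -3910/11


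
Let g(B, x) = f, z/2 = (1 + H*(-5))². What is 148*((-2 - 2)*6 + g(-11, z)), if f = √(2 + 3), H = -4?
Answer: -3552 + 148*√5 ≈ -3221.1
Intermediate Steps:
f = √5 ≈ 2.2361
z = 882 (z = 2*(1 - 4*(-5))² = 2*(1 + 20)² = 2*21² = 2*441 = 882)
g(B, x) = √5
148*((-2 - 2)*6 + g(-11, z)) = 148*((-2 - 2)*6 + √5) = 148*(-4*6 + √5) = 148*(-24 + √5) = -3552 + 148*√5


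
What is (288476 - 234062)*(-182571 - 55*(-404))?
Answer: -8725339314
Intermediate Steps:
(288476 - 234062)*(-182571 - 55*(-404)) = 54414*(-182571 + 22220) = 54414*(-160351) = -8725339314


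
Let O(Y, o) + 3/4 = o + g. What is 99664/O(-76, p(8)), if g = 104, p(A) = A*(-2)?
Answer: 398656/349 ≈ 1142.3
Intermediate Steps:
p(A) = -2*A
O(Y, o) = 413/4 + o (O(Y, o) = -¾ + (o + 104) = -¾ + (104 + o) = 413/4 + o)
99664/O(-76, p(8)) = 99664/(413/4 - 2*8) = 99664/(413/4 - 16) = 99664/(349/4) = 99664*(4/349) = 398656/349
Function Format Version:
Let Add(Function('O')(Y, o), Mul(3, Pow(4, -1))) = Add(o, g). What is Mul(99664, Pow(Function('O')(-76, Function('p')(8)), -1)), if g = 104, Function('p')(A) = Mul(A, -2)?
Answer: Rational(398656, 349) ≈ 1142.3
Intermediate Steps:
Function('p')(A) = Mul(-2, A)
Function('O')(Y, o) = Add(Rational(413, 4), o) (Function('O')(Y, o) = Add(Rational(-3, 4), Add(o, 104)) = Add(Rational(-3, 4), Add(104, o)) = Add(Rational(413, 4), o))
Mul(99664, Pow(Function('O')(-76, Function('p')(8)), -1)) = Mul(99664, Pow(Add(Rational(413, 4), Mul(-2, 8)), -1)) = Mul(99664, Pow(Add(Rational(413, 4), -16), -1)) = Mul(99664, Pow(Rational(349, 4), -1)) = Mul(99664, Rational(4, 349)) = Rational(398656, 349)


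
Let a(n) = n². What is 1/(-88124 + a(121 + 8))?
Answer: -1/71483 ≈ -1.3989e-5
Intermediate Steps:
1/(-88124 + a(121 + 8)) = 1/(-88124 + (121 + 8)²) = 1/(-88124 + 129²) = 1/(-88124 + 16641) = 1/(-71483) = -1/71483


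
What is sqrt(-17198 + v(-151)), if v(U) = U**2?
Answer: sqrt(5603) ≈ 74.853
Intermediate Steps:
sqrt(-17198 + v(-151)) = sqrt(-17198 + (-151)**2) = sqrt(-17198 + 22801) = sqrt(5603)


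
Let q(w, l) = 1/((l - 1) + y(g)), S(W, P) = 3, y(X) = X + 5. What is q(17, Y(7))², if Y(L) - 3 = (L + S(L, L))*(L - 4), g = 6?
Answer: 1/1849 ≈ 0.00054083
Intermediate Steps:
y(X) = 5 + X
Y(L) = 3 + (-4 + L)*(3 + L) (Y(L) = 3 + (L + 3)*(L - 4) = 3 + (3 + L)*(-4 + L) = 3 + (-4 + L)*(3 + L))
q(w, l) = 1/(10 + l) (q(w, l) = 1/((l - 1) + (5 + 6)) = 1/((-1 + l) + 11) = 1/(10 + l))
q(17, Y(7))² = (1/(10 + (-9 + 7² - 1*7)))² = (1/(10 + (-9 + 49 - 7)))² = (1/(10 + 33))² = (1/43)² = 1/1849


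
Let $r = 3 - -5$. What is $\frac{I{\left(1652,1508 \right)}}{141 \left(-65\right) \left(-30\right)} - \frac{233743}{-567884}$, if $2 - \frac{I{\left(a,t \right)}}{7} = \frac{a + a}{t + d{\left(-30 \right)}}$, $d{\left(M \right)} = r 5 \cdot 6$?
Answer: $\frac{4680858091579}{11372175239100} \approx 0.41161$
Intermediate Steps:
$r = 8$ ($r = 3 + 5 = 8$)
$d{\left(M \right)} = 240$ ($d{\left(M \right)} = 8 \cdot 5 \cdot 6 = 40 \cdot 6 = 240$)
$I{\left(a,t \right)} = 14 - \frac{14 a}{240 + t}$ ($I{\left(a,t \right)} = 14 - 7 \frac{a + a}{t + 240} = 14 - 7 \frac{2 a}{240 + t} = 14 - \frac{14 a}{240 + t}$)
$\frac{I{\left(1652,1508 \right)}}{141 \left(-65\right) \left(-30\right)} - \frac{233743}{-567884} = \frac{14 \frac{1}{240 + 1508} \left(240 + 1508 - 1652\right)}{141 \left(-65\right) \left(-30\right)} - \frac{233743}{-567884} = \frac{14 \cdot \frac{1}{1748} \left(240 + 1508 - 1652\right)}{\left(-9165\right) \left(-30\right)} - - \frac{233743}{567884} = \frac{14 \cdot \frac{1}{1748} \cdot 96}{274950} + \frac{233743}{567884} = \frac{336}{437} \cdot \frac{1}{274950} + \frac{233743}{567884} = \frac{56}{20025525} + \frac{233743}{567884} = \frac{4680858091579}{11372175239100}$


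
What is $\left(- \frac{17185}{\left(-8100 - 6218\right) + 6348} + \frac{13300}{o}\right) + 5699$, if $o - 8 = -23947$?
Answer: $\frac{217527885577}{38158766} \approx 5700.6$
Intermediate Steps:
$o = -23939$ ($o = 8 - 23947 = -23939$)
$\left(- \frac{17185}{\left(-8100 - 6218\right) + 6348} + \frac{13300}{o}\right) + 5699 = \left(- \frac{17185}{\left(-8100 - 6218\right) + 6348} + \frac{13300}{-23939}\right) + 5699 = \left(- \frac{17185}{-14318 + 6348} + 13300 \left(- \frac{1}{23939}\right)\right) + 5699 = \left(- \frac{17185}{-7970} - \frac{13300}{23939}\right) + 5699 = \left(\left(-17185\right) \left(- \frac{1}{7970}\right) - \frac{13300}{23939}\right) + 5699 = \left(\frac{3437}{1594} - \frac{13300}{23939}\right) + 5699 = \frac{61078143}{38158766} + 5699 = \frac{217527885577}{38158766}$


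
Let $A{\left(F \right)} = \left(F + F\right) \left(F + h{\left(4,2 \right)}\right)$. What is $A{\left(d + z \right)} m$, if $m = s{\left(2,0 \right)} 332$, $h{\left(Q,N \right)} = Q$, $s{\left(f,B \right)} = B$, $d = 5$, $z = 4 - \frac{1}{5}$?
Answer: $0$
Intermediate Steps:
$z = \frac{19}{5}$ ($z = 4 - \frac{1}{5} = \frac{19}{5} \approx 3.8$)
$m = 0$ ($m = 0 \cdot 332 = 0$)
$A{\left(F \right)} = 2 F \left(4 + F\right)$ ($A{\left(F \right)} = \left(F + F\right) \left(F + 4\right) = 2 F \left(4 + F\right)$)
$A{\left(d + z \right)} m = 2 \left(5 + \frac{19}{5}\right) \left(4 + \left(5 + \frac{19}{5}\right)\right) 0 = 2 \cdot \frac{44}{5} \left(4 + \frac{44}{5}\right) 0 = 2 \cdot \frac{44}{5} \cdot \frac{64}{5} \cdot 0 = \frac{5632}{25} \cdot 0 = 0$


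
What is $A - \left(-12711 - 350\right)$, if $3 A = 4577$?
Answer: $\frac{43760}{3} \approx 14587.0$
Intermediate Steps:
$A = \frac{4577}{3}$ ($A = \frac{1}{3} \cdot 4577 = \frac{4577}{3} \approx 1525.7$)
$A - \left(-12711 - 350\right) = \frac{4577}{3} - \left(-12711 - 350\right) = \frac{4577}{3} - -13061 = \frac{4577}{3} + 13061 = \frac{43760}{3}$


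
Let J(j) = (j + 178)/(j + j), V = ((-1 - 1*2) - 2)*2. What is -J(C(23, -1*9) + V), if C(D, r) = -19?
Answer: 149/58 ≈ 2.5690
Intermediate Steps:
V = -10 (V = ((-1 - 2) - 2)*2 = (-3 - 2)*2 = -5*2 = -10)
J(j) = (178 + j)/(2*j) (J(j) = (178 + j)/((2*j)) = (178 + j)*(1/(2*j)) = (178 + j)/(2*j))
-J(C(23, -1*9) + V) = -(178 + (-19 - 10))/(2*(-19 - 10)) = -(178 - 29)/(2*(-29)) = -(-1)*149/(2*29) = -1*(-149/58) = 149/58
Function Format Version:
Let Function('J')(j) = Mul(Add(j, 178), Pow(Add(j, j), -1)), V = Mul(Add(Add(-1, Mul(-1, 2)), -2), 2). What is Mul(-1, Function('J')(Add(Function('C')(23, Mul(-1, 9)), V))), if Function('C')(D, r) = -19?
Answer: Rational(149, 58) ≈ 2.5690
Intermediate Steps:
V = -10 (V = Mul(Add(Add(-1, -2), -2), 2) = Mul(Add(-3, -2), 2) = Mul(-5, 2) = -10)
Function('J')(j) = Mul(Rational(1, 2), Pow(j, -1), Add(178, j)) (Function('J')(j) = Mul(Add(178, j), Pow(Mul(2, j), -1)) = Mul(Add(178, j), Mul(Rational(1, 2), Pow(j, -1))) = Mul(Rational(1, 2), Pow(j, -1), Add(178, j)))
Mul(-1, Function('J')(Add(Function('C')(23, Mul(-1, 9)), V))) = Mul(-1, Mul(Rational(1, 2), Pow(Add(-19, -10), -1), Add(178, Add(-19, -10)))) = Mul(-1, Mul(Rational(1, 2), Pow(-29, -1), Add(178, -29))) = Mul(-1, Mul(Rational(1, 2), Rational(-1, 29), 149)) = Mul(-1, Rational(-149, 58)) = Rational(149, 58)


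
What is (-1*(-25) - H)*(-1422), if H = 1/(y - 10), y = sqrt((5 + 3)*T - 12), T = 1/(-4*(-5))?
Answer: -1106000/31 - 79*I*sqrt(290)/31 ≈ -35677.0 - 43.397*I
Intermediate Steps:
T = 1/20 ≈ 0.050000
y = I*sqrt(290)/5 (y = sqrt((5 + 3)*(1/20) - 12) = sqrt(8*(1/20) - 12) = sqrt(2/5 - 12) = sqrt(-58/5) = I*sqrt(290)/5 ≈ 3.4059*I)
H = 1/(-10 + I*sqrt(290)/5) (H = 1/(I*sqrt(290)/5 - 10) = 1/(-10 + I*sqrt(290)/5) ≈ -0.089606 - 0.030519*I)
(-1*(-25) - H)*(-1422) = (-1*(-25) - (-25/279 - I*sqrt(290)/558))*(-1422) = (25 + (25/279 + I*sqrt(290)/558))*(-1422) = (7000/279 + I*sqrt(290)/558)*(-1422) = -1106000/31 - 79*I*sqrt(290)/31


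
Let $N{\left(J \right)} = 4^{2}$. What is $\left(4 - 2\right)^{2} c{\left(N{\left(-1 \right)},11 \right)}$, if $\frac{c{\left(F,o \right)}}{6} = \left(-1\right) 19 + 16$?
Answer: $-72$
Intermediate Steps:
$N{\left(J \right)} = 16$
$c{\left(F,o \right)} = -18$ ($c{\left(F,o \right)} = 6 \left(\left(-1\right) 19 + 16\right) = 6 \left(-19 + 16\right) = 6 \left(-3\right) = -18$)
$\left(4 - 2\right)^{2} c{\left(N{\left(-1 \right)},11 \right)} = \left(4 - 2\right)^{2} \left(-18\right) = 2^{2} \left(-18\right) = 4 \left(-18\right) = -72$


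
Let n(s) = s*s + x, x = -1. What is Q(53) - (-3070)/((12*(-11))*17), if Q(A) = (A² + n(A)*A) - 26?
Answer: 170101519/1122 ≈ 1.5161e+5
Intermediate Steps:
n(s) = -1 + s² (n(s) = s*s - 1 = s² - 1 = -1 + s²)
Q(A) = -26 + A² + A*(-1 + A²) (Q(A) = (A² + (-1 + A²)*A) - 26 = (A² + A*(-1 + A²)) - 26 = -26 + A² + A*(-1 + A²))
Q(53) - (-3070)/((12*(-11))*17) = (-26 + 53² + 53³ - 1*53) - (-3070)/((12*(-11))*17) = (-26 + 2809 + 148877 - 53) - (-3070)/((-132*17)) = 151607 - (-3070)/(-2244) = 151607 - (-3070)*(-1)/2244 = 151607 - 1*1535/1122 = 151607 - 1535/1122 = 170101519/1122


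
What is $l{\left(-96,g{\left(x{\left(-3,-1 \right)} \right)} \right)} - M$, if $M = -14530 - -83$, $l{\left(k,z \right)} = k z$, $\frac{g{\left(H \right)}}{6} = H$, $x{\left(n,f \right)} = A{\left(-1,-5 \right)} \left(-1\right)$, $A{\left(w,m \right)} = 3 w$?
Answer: $12719$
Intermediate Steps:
$x{\left(n,f \right)} = 3$ ($x{\left(n,f \right)} = 3 \left(-1\right) \left(-1\right) = \left(-3\right) \left(-1\right) = 3$)
$g{\left(H \right)} = 6 H$
$M = -14447$ ($M = -14530 + 83 = -14447$)
$l{\left(-96,g{\left(x{\left(-3,-1 \right)} \right)} \right)} - M = - 96 \cdot 6 \cdot 3 - -14447 = \left(-96\right) 18 + 14447 = -1728 + 14447 = 12719$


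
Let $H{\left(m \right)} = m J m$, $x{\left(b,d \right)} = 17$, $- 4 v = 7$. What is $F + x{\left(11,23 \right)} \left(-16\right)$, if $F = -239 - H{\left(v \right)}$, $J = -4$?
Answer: $- \frac{1995}{4} \approx -498.75$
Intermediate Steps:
$v = - \frac{7}{4}$ ($v = \left(- \frac{1}{4}\right) 7 = - \frac{7}{4} \approx -1.75$)
$H{\left(m \right)} = - 4 m^{2}$ ($H{\left(m \right)} = m \left(-4\right) m = - 4 m m = - 4 m^{2}$)
$F = - \frac{907}{4}$ ($F = -239 - - 4 \left(- \frac{7}{4}\right)^{2} = -239 - \left(-4\right) \frac{49}{16} = -239 - - \frac{49}{4} = -239 + \frac{49}{4} = - \frac{907}{4} \approx -226.75$)
$F + x{\left(11,23 \right)} \left(-16\right) = - \frac{907}{4} + 17 \left(-16\right) = - \frac{907}{4} - 272 = - \frac{1995}{4}$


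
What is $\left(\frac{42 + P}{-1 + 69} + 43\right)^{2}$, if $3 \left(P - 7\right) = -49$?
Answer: $\frac{19669225}{10404} \approx 1890.5$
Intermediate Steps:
$P = - \frac{28}{3}$ ($P = 7 + \frac{1}{3} \left(-49\right) = 7 - \frac{49}{3} = - \frac{28}{3} \approx -9.3333$)
$\left(\frac{42 + P}{-1 + 69} + 43\right)^{2} = \left(\frac{42 - \frac{28}{3}}{-1 + 69} + 43\right)^{2} = \left(\frac{98}{3 \cdot 68} + 43\right)^{2} = \left(\frac{98}{3} \cdot \frac{1}{68} + 43\right)^{2} = \left(\frac{49}{102} + 43\right)^{2} = \left(\frac{4435}{102}\right)^{2} = \frac{19669225}{10404}$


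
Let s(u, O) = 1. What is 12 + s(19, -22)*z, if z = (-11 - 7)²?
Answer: 336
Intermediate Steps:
z = 324 (z = (-18)² = 324)
12 + s(19, -22)*z = 12 + 1*324 = 12 + 324 = 336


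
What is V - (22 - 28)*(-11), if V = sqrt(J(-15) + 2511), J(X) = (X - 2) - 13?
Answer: -66 + sqrt(2481) ≈ -16.190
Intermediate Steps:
J(X) = -15 + X (J(X) = (-2 + X) - 13 = -15 + X)
V = sqrt(2481) (V = sqrt((-15 - 15) + 2511) = sqrt(-30 + 2511) = sqrt(2481) ≈ 49.810)
V - (22 - 28)*(-11) = sqrt(2481) - (22 - 28)*(-11) = sqrt(2481) - (-6)*(-11) = sqrt(2481) - 1*66 = sqrt(2481) - 66 = -66 + sqrt(2481)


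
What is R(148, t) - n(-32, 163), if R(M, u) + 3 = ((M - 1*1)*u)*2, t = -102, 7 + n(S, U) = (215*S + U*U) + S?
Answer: -49641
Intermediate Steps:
n(S, U) = -7 + U² + 216*S (n(S, U) = -7 + ((215*S + U*U) + S) = -7 + ((215*S + U²) + S) = -7 + ((U² + 215*S) + S) = -7 + (U² + 216*S) = -7 + U² + 216*S)
R(M, u) = -3 + 2*u*(-1 + M) (R(M, u) = -3 + ((M - 1*1)*u)*2 = -3 + ((M - 1)*u)*2 = -3 + ((-1 + M)*u)*2 = -3 + (u*(-1 + M))*2 = -3 + 2*u*(-1 + M))
R(148, t) - n(-32, 163) = (-3 - 2*(-102) + 2*148*(-102)) - (-7 + 163² + 216*(-32)) = (-3 + 204 - 30192) - (-7 + 26569 - 6912) = -29991 - 1*19650 = -29991 - 19650 = -49641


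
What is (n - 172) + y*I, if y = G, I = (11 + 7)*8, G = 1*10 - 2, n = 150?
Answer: 1130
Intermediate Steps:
G = 8 (G = 10 - 2 = 8)
I = 144 (I = 18*8 = 144)
y = 8
(n - 172) + y*I = (150 - 172) + 8*144 = -22 + 1152 = 1130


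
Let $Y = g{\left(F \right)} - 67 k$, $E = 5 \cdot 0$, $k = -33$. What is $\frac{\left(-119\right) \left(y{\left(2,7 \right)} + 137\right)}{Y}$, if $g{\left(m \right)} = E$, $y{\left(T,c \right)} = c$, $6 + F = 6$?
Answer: $- \frac{5712}{737} \approx -7.7503$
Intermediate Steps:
$F = 0$ ($F = -6 + 6 = 0$)
$E = 0$
$g{\left(m \right)} = 0$
$Y = 2211$ ($Y = 0 - -2211 = 0 + 2211 = 2211$)
$\frac{\left(-119\right) \left(y{\left(2,7 \right)} + 137\right)}{Y} = \frac{\left(-119\right) \left(7 + 137\right)}{2211} = \left(-119\right) 144 \cdot \frac{1}{2211} = \left(-17136\right) \frac{1}{2211} = - \frac{5712}{737}$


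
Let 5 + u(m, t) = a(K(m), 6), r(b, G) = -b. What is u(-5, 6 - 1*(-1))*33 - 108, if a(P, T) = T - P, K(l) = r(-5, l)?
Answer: -240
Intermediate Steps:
K(l) = 5 (K(l) = -1*(-5) = 5)
u(m, t) = -4 (u(m, t) = -5 + (6 - 1*5) = -5 + (6 - 5) = -5 + 1 = -4)
u(-5, 6 - 1*(-1))*33 - 108 = -4*33 - 108 = -132 - 108 = -240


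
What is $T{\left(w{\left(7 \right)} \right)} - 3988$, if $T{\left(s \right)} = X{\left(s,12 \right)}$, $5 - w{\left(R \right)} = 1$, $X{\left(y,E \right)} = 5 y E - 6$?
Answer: $-3754$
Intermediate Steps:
$X{\left(y,E \right)} = -6 + 5 E y$ ($X{\left(y,E \right)} = 5 E y - 6 = -6 + 5 E y$)
$w{\left(R \right)} = 4$ ($w{\left(R \right)} = 5 - 1 = 4$)
$T{\left(s \right)} = -6 + 60 s$ ($T{\left(s \right)} = -6 + 5 \cdot 12 s = -6 + 60 s$)
$T{\left(w{\left(7 \right)} \right)} - 3988 = \left(-6 + 60 \cdot 4\right) - 3988 = \left(-6 + 240\right) - 3988 = 234 - 3988 = -3754$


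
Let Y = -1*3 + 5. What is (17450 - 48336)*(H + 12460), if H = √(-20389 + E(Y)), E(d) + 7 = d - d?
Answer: -384839560 - 61772*I*√5099 ≈ -3.8484e+8 - 4.411e+6*I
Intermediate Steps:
Y = 2 (Y = -3 + 5 = 2)
E(d) = -7 (E(d) = -7 + (d - d) = -7 + 0 = -7)
H = 2*I*√5099 (H = √(-20389 - 7) = √(-20396) = 2*I*√5099 ≈ 142.81*I)
(17450 - 48336)*(H + 12460) = (17450 - 48336)*(2*I*√5099 + 12460) = -30886*(12460 + 2*I*√5099) = -384839560 - 61772*I*√5099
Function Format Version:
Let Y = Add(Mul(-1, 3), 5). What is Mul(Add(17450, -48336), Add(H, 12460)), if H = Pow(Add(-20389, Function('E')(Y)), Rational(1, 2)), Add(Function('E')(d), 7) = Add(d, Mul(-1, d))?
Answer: Add(-384839560, Mul(-61772, I, Pow(5099, Rational(1, 2)))) ≈ Add(-3.8484e+8, Mul(-4.4110e+6, I))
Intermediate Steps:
Y = 2 (Y = Add(-3, 5) = 2)
Function('E')(d) = -7 (Function('E')(d) = Add(-7, Add(d, Mul(-1, d))) = Add(-7, 0) = -7)
H = Mul(2, I, Pow(5099, Rational(1, 2))) (H = Pow(Add(-20389, -7), Rational(1, 2)) = Pow(-20396, Rational(1, 2)) = Mul(2, I, Pow(5099, Rational(1, 2))) ≈ Mul(142.81, I))
Mul(Add(17450, -48336), Add(H, 12460)) = Mul(Add(17450, -48336), Add(Mul(2, I, Pow(5099, Rational(1, 2))), 12460)) = Mul(-30886, Add(12460, Mul(2, I, Pow(5099, Rational(1, 2))))) = Add(-384839560, Mul(-61772, I, Pow(5099, Rational(1, 2))))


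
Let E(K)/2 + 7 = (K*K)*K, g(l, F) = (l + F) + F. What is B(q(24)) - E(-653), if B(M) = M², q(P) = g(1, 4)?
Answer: 556890249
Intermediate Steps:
g(l, F) = l + 2*F (g(l, F) = (F + l) + F = l + 2*F)
E(K) = -14 + 2*K³ (E(K) = -14 + 2*((K*K)*K) = -14 + 2*(K²*K) = -14 + 2*K³)
q(P) = 9 (q(P) = 1 + 2*4 = 1 + 8 = 9)
B(q(24)) - E(-653) = 9² - (-14 + 2*(-653)³) = 81 - (-14 + 2*(-278445077)) = 81 - (-14 - 556890154) = 81 - 1*(-556890168) = 81 + 556890168 = 556890249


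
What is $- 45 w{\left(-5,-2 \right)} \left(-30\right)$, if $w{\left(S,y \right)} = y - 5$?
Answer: $-9450$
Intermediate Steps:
$w{\left(S,y \right)} = -5 + y$ ($w{\left(S,y \right)} = y - 5 = -5 + y$)
$- 45 w{\left(-5,-2 \right)} \left(-30\right) = - 45 \left(-5 - 2\right) \left(-30\right) = \left(-45\right) \left(-7\right) \left(-30\right) = 315 \left(-30\right) = -9450$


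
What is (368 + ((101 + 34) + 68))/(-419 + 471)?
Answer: 571/52 ≈ 10.981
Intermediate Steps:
(368 + ((101 + 34) + 68))/(-419 + 471) = (368 + (135 + 68))/52 = (368 + 203)*(1/52) = 571*(1/52) = 571/52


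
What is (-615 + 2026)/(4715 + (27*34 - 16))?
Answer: 1411/5617 ≈ 0.25120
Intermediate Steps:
(-615 + 2026)/(4715 + (27*34 - 16)) = 1411/(4715 + (918 - 16)) = 1411/(4715 + 902) = 1411/5617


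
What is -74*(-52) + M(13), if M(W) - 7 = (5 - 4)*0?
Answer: 3855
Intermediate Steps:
M(W) = 7 (M(W) = 7 + (5 - 4)*0 = 7 + 1*0 = 7 + 0 = 7)
-74*(-52) + M(13) = -74*(-52) + 7 = 3848 + 7 = 3855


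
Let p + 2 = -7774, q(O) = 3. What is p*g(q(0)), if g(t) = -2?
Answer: 15552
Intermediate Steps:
p = -7776 (p = -2 - 7774 = -7776)
p*g(q(0)) = -7776*(-2) = 15552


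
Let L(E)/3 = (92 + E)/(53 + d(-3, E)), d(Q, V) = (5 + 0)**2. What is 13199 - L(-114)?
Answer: 171598/13 ≈ 13200.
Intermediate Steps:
d(Q, V) = 25 (d(Q, V) = 5**2 = 25)
L(E) = 46/13 + E/26 (L(E) = 3*((92 + E)/(53 + 25)) = 3*((92 + E)/78) = 3*((92 + E)*(1/78)) = 3*(46/39 + E/78) = 46/13 + E/26)
13199 - L(-114) = 13199 - (46/13 + (1/26)*(-114)) = 13199 - (46/13 - 57/13) = 13199 - 1*(-11/13) = 13199 + 11/13 = 171598/13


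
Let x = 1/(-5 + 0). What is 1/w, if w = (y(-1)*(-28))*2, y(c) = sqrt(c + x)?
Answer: I*sqrt(30)/336 ≈ 0.016301*I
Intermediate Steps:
x = -1/5 (x = 1/(-5) = -1/5 ≈ -0.20000)
y(c) = sqrt(-1/5 + c) (y(c) = sqrt(c - 1/5) = sqrt(-1/5 + c))
w = -56*I*sqrt(30)/5 (w = ((sqrt(-5 + 25*(-1))/5)*(-28))*2 = ((sqrt(-5 - 25)/5)*(-28))*2 = ((sqrt(-30)/5)*(-28))*2 = (((I*sqrt(30))/5)*(-28))*2 = ((I*sqrt(30)/5)*(-28))*2 = -28*I*sqrt(30)/5*2 = -56*I*sqrt(30)/5 ≈ -61.345*I)
1/w = 1/(-56*I*sqrt(30)/5) = I*sqrt(30)/336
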